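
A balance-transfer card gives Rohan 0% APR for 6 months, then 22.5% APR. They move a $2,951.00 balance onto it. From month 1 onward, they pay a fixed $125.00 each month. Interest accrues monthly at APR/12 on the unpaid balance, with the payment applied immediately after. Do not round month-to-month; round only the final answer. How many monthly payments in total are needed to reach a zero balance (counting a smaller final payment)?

Promo months 1–6 at r₀ = 0%/12 = 0; months 7+ at r₁ = 22.5%/12 = 0.01875.
After month 6 (no interest yet): B = $2,951.00 − 6·$125.00 = $2,201.00.
Then at r₁ with $125.00/mo: n₂ = −ln(1 − r₁·B/P)/ln(1+r₁) ≈ 21.57 → 22 more payments.

28 months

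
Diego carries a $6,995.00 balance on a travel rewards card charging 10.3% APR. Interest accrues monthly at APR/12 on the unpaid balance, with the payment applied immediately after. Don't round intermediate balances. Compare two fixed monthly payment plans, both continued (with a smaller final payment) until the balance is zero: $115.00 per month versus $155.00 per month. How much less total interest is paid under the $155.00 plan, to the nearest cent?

$1,048.62

Monthly rate r = 10.3%/12 = 0.858333% = 0.00858333.
At $115.00/mo: n = ⌈−ln(1 − rB₀/P)/ln(1+r)⌉ = 87 payments (last $44.75); total interest = total paid − $6,995.00 = $2,939.75.
At $155.00/mo: 58 payments (last $51.13); total interest $1,891.13.
Interest saved = $2,939.75 − $1,891.13 = $1,048.62.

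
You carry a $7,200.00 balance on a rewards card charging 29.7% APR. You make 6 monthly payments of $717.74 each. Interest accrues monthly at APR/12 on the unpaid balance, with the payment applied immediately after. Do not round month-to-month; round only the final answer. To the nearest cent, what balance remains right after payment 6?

$3,755.72

Monthly rate r = 29.7%/12 = 2.475% = 0.02475.
Each month: B ← B·(1+r) − $717.74.
Month 1: interest $178.20; balance after payment $6,660.46.
Month 2: interest $164.85; balance after payment $6,107.57.
Month 3: interest $151.16; balance after payment $5,540.99.
Month 4: interest $137.14; balance after payment $4,960.39.
Month 5: interest $122.77; balance after payment $4,365.42.
Month 6: interest $108.04; balance after payment $3,755.72.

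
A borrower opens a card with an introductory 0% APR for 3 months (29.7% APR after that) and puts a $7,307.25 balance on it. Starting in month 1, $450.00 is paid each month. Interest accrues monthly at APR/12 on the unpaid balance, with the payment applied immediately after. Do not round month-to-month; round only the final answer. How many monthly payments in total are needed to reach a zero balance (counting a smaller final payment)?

Promo months 1–3 at r₀ = 0%/12 = 0; months 4+ at r₁ = 29.7%/12 = 0.02475.
After month 3 (no interest yet): B = $7,307.25 − 3·$450.00 = $5,957.25.
Then at r₁ with $450.00/mo: n₂ = −ln(1 − r₁·B/P)/ln(1+r₁) ≈ 16.24 → 17 more payments.

20 payments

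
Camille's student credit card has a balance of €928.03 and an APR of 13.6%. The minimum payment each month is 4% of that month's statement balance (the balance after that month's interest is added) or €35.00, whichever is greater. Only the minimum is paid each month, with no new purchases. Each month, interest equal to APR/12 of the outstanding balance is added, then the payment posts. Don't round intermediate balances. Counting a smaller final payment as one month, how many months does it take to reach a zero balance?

32 months

Monthly rate r = 13.6%/12 = 1.13333% = 0.0113333.
While 4% of the post-interest balance exceeds €35.00, each month B ← (B·(1+r))·(1 − 0.04), i.e. B shrinks by the factor (1+r)·0.96 = 0.97088.
This holds for months 1–3. Entering month 4 the balance is €849.30; 4% of the post-interest balance is now below €35.00, so the flat €35.00 minimum applies from here.
From month 4 a fixed €35.00 at rate r clears €849.30 in 29 more payments. Total: 3 + 29 = 32 months.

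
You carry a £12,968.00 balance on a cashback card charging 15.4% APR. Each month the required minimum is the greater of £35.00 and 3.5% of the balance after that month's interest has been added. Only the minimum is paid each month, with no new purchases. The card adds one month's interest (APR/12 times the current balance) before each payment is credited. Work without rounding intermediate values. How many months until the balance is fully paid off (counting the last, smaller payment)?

148 months

Monthly rate r = 15.4%/12 = 1.28333% = 0.0128333.
While 3.5% of the post-interest balance exceeds £35.00, each month B ← (B·(1+r))·(1 − 0.035), i.e. B shrinks by the factor (1+r)·0.965 = 0.97738.
This holds for months 1–113. Entering month 114 the balance is £977.80; 3.5% of the post-interest balance is now below £35.00, so the flat £35.00 minimum applies from here.
From month 114 a fixed £35.00 at rate r clears £977.80 in 35 more payments. Total: 113 + 35 = 148 months.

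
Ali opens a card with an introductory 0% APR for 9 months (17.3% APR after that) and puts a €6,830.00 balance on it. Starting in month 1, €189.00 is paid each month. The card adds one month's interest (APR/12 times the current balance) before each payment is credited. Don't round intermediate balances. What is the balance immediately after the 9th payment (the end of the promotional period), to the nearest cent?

€5,129.00

Promo months 1–9 at r₀ = 0%/12 = 0; months 10+ at r₁ = 17.3%/12 = 0.0144167.
After month 9 (no interest yet): B = €6,830.00 − 9·€189.00 = €5,129.00.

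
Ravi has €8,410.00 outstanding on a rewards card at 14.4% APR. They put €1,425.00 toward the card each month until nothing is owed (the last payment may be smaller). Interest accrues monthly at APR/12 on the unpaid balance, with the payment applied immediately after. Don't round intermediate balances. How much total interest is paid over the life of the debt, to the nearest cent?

Monthly rate r = 14.4%/12 = 1.2% = 0.012.
Payoff takes n = ⌈−ln(1 − rB₀/P)/ln(1+r)⌉ = ⌈6.158⌉ = 7 payments; the last is €226.02.
Total paid = 6·€1,425.00 + €226.02 = €8,776.02.
Total interest = total paid − principal = €8,776.02 − €8,410.00 = €366.02.

€366.02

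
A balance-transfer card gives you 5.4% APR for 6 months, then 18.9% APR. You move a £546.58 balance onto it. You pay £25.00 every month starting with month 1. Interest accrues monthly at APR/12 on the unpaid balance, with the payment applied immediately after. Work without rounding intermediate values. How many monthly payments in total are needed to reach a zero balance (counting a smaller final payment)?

Promo months 1–6 at r₀ = 5.4%/12 = 0.0045; months 7+ at r₁ = 18.9%/12 = 0.01575.
After month 6: iterate B ← B·(1+r₀) − £25.00 for 6 months → £409.81.
Then at r₁ with £25.00/mo: n₂ = −ln(1 − r₁·B/P)/ln(1+r₁) ≈ 19.11 → 20 more payments.

26 payments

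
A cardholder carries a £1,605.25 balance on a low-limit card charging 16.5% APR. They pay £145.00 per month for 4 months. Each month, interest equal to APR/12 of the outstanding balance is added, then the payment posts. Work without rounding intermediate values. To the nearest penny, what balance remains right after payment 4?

£1,103.30

Monthly rate r = 16.5%/12 = 1.375% = 0.01375.
Each month: B ← B·(1+r) − £145.00.
Month 1: interest £22.07; balance after payment £1,482.32.
Month 2: interest £20.38; balance after payment £1,357.70.
Month 3: interest £18.67; balance after payment £1,231.37.
Month 4: interest £16.93; balance after payment £1,103.30.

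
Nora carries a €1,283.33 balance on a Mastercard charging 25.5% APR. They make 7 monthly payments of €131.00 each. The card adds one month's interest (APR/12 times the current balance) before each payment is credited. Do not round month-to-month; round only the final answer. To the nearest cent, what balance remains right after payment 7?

Monthly rate r = 25.5%/12 = 2.125% = 0.02125.
Each month: B ← B·(1+r) − €131.00.
Month 1: interest €27.27; balance after payment €1,179.60.
Month 2: interest €25.07; balance after payment €1,073.67.
Month 3: interest €22.82; balance after payment €965.48.
Month 4: interest €20.52; balance after payment €855.00.
Month 5: interest €18.17; balance after payment €742.17.
Month 6: interest €15.77; balance after payment €626.94.
Month 7: interest €13.32; balance after payment €509.26.

€509.26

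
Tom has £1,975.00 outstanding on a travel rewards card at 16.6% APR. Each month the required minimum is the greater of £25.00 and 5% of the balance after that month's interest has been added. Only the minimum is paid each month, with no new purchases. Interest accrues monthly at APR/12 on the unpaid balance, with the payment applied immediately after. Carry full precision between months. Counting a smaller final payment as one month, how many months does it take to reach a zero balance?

Monthly rate r = 16.6%/12 = 1.38333% = 0.0138333.
While 5% of the post-interest balance exceeds £25.00, each month B ← (B·(1+r))·(1 − 0.05), i.e. B shrinks by the factor (1+r)·0.95 = 0.96314.
This holds for months 1–37. Entering month 38 the balance is £492.16; 5% of the post-interest balance is now below £25.00, so the flat £25.00 minimum applies from here.
From month 38 a fixed £25.00 at rate r clears £492.16 in 24 more payments. Total: 37 + 24 = 61 months.

61 months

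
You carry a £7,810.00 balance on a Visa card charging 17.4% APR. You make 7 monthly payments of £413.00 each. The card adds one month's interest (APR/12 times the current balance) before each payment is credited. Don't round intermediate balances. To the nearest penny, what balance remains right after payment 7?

£5,618.20

Monthly rate r = 17.4%/12 = 1.45% = 0.0145.
Each month: B ← B·(1+r) − £413.00.
Month 1: interest £113.24; balance after payment £7,510.24.
Month 2: interest £108.90; balance after payment £7,206.14.
Month 3: interest £104.49; balance after payment £6,897.63.
Month 4: interest £100.02; balance after payment £6,584.65.
Month 5: interest £95.48; balance after payment £6,267.13.
Month 6: interest £90.87; balance after payment £5,945.00.
Month 7: interest £86.20; balance after payment £5,618.20.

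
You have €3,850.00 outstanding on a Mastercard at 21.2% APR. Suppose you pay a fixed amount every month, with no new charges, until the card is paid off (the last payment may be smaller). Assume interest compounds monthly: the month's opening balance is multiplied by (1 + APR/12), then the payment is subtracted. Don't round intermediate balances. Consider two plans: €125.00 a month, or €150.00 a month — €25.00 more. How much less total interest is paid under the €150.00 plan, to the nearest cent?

Monthly rate r = 21.2%/12 = 1.76667% = 0.0176667.
At €125.00/mo: n = ⌈−ln(1 − rB₀/P)/ln(1+r)⌉ = 45 payments (last €107.26); total interest = total paid − €3,850.00 = €1,757.26.
At €150.00/mo: 35 payments (last €74.82); total interest €1,324.82.
Interest saved = €1,757.26 − €1,324.82 = €432.44.

€432.44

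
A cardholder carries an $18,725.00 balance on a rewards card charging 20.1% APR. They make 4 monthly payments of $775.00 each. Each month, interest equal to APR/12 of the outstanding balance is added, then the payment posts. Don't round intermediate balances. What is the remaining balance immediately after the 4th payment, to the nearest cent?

Monthly rate r = 20.1%/12 = 1.675% = 0.01675.
Each month: B ← B·(1+r) − $775.00.
Month 1: interest $313.64; balance after payment $18,263.64.
Month 2: interest $305.92; balance after payment $17,794.56.
Month 3: interest $298.06; balance after payment $17,317.62.
Month 4: interest $290.07; balance after payment $16,832.69.

$16,832.69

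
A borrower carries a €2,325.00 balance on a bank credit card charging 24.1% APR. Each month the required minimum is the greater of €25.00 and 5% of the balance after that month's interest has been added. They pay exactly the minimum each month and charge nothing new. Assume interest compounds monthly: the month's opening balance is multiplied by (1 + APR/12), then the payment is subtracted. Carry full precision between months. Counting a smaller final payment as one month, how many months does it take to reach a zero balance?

Monthly rate r = 24.1%/12 = 2.00833% = 0.0200833.
While 5% of the post-interest balance exceeds €25.00, each month B ← (B·(1+r))·(1 − 0.05), i.e. B shrinks by the factor (1+r)·0.95 = 0.96908.
This holds for months 1–50. Entering month 51 the balance is €483.49; 5% of the post-interest balance is now below €25.00, so the flat €25.00 minimum applies from here.
From month 51 a fixed €25.00 at rate r clears €483.49 in 25 more payments. Total: 50 + 25 = 75 months.

75 months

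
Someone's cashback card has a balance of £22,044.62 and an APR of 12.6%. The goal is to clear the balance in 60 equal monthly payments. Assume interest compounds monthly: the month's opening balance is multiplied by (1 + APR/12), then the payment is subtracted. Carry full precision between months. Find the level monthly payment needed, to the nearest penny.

Monthly rate r = 12.6%/12 = 1.05% = 0.0105.
Level-payment amortization: P = B₀·r / (1 − (1+r)^(−n)) = 22044.62·0.0105 / (1 − 1.0105^(−60)).
Denominator 1 − (1+r)^(−60) = 0.46565601.
P = 231.469 / 0.46565601 ≈ 497.08.

£497.08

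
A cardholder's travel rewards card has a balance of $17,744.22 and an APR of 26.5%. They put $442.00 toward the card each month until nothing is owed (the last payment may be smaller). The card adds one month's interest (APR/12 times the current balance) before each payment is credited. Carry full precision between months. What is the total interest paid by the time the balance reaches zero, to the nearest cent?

Monthly rate r = 26.5%/12 = 2.20833% = 0.0220833.
Payoff takes n = ⌈−ln(1 − rB₀/P)/ln(1+r)⌉ = ⌈99.635⌉ = 100 payments; the last is $281.62.
Total paid = 99·$442.00 + $281.62 = $44,039.62.
Total interest = total paid − principal = $44,039.62 − $17,744.22 = $26,295.40.

$26,295.40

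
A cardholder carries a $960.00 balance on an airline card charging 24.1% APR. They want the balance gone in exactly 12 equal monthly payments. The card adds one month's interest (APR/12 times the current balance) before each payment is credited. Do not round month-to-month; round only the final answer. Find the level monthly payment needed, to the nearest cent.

$90.82

Monthly rate r = 24.1%/12 = 2.00833% = 0.0200833.
Level-payment amortization: P = B₀·r / (1 − (1+r)^(−n)) = 960.00·0.0200833 / (1 − 1.02008^(−12)).
Denominator 1 − (1+r)^(−12) = 0.212279447.
P = 19.28 / 0.212279447 ≈ 90.82.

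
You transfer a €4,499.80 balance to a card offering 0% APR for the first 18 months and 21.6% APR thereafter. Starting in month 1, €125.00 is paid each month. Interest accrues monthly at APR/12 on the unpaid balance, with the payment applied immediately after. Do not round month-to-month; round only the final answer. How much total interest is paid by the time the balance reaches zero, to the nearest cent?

Promo months 1–18 at r₀ = 0%/12 = 0; months 19+ at r₁ = 21.6%/12 = 0.018.
After month 18 (no interest yet): B = €4,499.80 − 18·€125.00 = €2,249.80.
Then at r₁ with €125.00/mo: n₂ = −ln(1 − r₁·B/P)/ln(1+r₁) ≈ 21.95 → 22 more payments.
Total paid = 39·€125.00 + €118.34 = €4,993.34; interest = €4,993.34 − €4,499.80 = €493.54.

€493.54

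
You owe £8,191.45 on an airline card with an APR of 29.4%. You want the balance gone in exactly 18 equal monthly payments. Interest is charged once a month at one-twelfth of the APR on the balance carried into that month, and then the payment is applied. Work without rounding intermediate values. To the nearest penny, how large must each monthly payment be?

Monthly rate r = 29.4%/12 = 2.45% = 0.0245.
Level-payment amortization: P = B₀·r / (1 − (1+r)^(−n)) = 8191.45·0.0245 / (1 − 1.0245^(−18)).
Denominator 1 − (1+r)^(−18) = 0.353178167.
P = 200.691 / 0.353178167 ≈ 568.24.

£568.24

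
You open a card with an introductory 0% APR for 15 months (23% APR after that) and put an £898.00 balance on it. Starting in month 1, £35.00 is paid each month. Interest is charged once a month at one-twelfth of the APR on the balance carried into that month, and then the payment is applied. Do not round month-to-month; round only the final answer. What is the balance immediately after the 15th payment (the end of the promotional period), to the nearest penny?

£373.00

Promo months 1–15 at r₀ = 0%/12 = 0; months 16+ at r₁ = 23%/12 = 0.0191667.
After month 15 (no interest yet): B = £898.00 − 15·£35.00 = £373.00.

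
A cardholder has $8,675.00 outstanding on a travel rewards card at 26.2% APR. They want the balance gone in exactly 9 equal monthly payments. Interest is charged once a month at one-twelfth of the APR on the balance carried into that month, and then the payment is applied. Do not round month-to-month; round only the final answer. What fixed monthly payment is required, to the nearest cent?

Monthly rate r = 26.2%/12 = 2.18333% = 0.0218333.
Level-payment amortization: P = B₀·r / (1 − (1+r)^(−n)) = 8675.00·0.0218333 / (1 − 1.02183^(−9)).
Denominator 1 − (1+r)^(−9) = 0.176659634.
P = 189.404 / 0.176659634 ≈ 1072.14.

$1,072.14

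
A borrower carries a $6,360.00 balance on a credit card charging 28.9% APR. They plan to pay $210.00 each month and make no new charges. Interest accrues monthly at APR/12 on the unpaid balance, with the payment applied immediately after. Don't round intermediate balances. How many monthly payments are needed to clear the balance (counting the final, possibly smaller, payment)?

55 payments

Monthly rate r = 28.9%/12 = 2.40833% = 0.0240833.
Recurrence: B ← B·(1+r) − $210.00.
Month 1: interest $153.17; balance after payment $6,303.17.
Month 2: interest $151.80; balance after payment $6,244.97.
Closed form: n = −ln(1 − rB₀/P)/ln(1+r) = −ln(0.27062)/ln(1.02408) ≈ 54.923, so the balance reaches zero during payment 55.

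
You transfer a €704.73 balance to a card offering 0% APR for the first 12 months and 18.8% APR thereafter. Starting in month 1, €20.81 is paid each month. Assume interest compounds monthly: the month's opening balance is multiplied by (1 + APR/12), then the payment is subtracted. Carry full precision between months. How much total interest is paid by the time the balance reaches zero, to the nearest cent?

Promo months 1–12 at r₀ = 0%/12 = 0; months 13+ at r₁ = 18.8%/12 = 0.0156667.
After month 12 (no interest yet): B = €704.73 − 12·€20.81 = €455.01.
Then at r₁ with €20.81/mo: n₂ = −ln(1 − r₁·B/P)/ln(1+r₁) ≈ 26.98 → 27 more payments.
Total paid = 38·€20.81 + €20.37 = €811.15; interest = €811.15 − €704.73 = €106.42.

€106.42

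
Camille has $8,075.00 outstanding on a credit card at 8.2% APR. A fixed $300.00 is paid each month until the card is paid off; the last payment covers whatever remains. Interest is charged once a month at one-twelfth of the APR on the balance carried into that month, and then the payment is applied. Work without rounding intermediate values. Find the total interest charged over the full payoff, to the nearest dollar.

$879

Monthly rate r = 8.2%/12 = 0.683333% = 0.00683333.
Payoff takes n = ⌈−ln(1 − rB₀/P)/ln(1+r)⌉ = ⌈29.846⌉ = 30 payments; the last is $254.01.
Total paid = 29·$300.00 + $254.01 = $8,954.01.
Total interest = total paid − principal = $8,954.01 − $8,075.00 = $879.01.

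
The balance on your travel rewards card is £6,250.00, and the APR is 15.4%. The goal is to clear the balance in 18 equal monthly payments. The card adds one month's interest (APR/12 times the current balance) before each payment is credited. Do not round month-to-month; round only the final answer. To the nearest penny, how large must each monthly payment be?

£391.08

Monthly rate r = 15.4%/12 = 1.28333% = 0.0128333.
Level-payment amortization: P = B₀·r / (1 − (1+r)^(−n)) = 6250.00·0.0128333 / (1 − 1.01283^(−18)).
Denominator 1 − (1+r)^(−18) = 0.205093126.
P = 80.2083 / 0.205093126 ≈ 391.08.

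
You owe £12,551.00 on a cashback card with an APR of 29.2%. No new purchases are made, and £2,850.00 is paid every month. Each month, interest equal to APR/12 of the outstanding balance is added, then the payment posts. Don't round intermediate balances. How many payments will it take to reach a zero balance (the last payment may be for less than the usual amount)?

Monthly rate r = 29.2%/12 = 2.43333% = 0.0243333.
Recurrence: B ← B·(1+r) − £2,850.00.
Month 1: interest £305.41; balance after payment £10,006.41.
Month 2: interest £243.49; balance after payment £7,399.90.
Month 3: interest £180.06; balance after payment £4,729.96.
Month 4: interest £115.10; balance after payment £1,995.06.
Month 5: interest £48.55; balance after payment £0.00.

5 months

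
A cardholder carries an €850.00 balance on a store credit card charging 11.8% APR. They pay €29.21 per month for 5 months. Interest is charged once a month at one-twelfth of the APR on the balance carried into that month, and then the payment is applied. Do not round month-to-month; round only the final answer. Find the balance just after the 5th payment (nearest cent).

€743.67

Monthly rate r = 11.8%/12 = 0.983333% = 0.00983333.
Each month: B ← B·(1+r) − €29.21.
Month 1: interest €8.36; balance after payment €829.15.
Month 2: interest €8.15; balance after payment €808.09.
Month 3: interest €7.95; balance after payment €786.83.
Month 4: interest €7.74; balance after payment €765.36.
Month 5: interest €7.53; balance after payment €743.67.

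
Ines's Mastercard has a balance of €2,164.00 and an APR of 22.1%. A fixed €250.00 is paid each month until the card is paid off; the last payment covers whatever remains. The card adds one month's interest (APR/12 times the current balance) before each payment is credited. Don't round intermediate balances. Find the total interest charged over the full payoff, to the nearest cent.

Monthly rate r = 22.1%/12 = 1.84167% = 0.0184167.
Payoff takes n = ⌈−ln(1 − rB₀/P)/ln(1+r)⌉ = ⌈9.516⌉ = 10 payments; the last is €129.54.
Total paid = 9·€250.00 + €129.54 = €2,379.54.
Total interest = total paid − principal = €2,379.54 − €2,164.00 = €215.54.

€215.54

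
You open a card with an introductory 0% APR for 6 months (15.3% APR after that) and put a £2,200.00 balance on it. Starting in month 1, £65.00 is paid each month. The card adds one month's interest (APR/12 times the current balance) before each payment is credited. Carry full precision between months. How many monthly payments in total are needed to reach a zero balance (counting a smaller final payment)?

Promo months 1–6 at r₀ = 0%/12 = 0; months 7+ at r₁ = 15.3%/12 = 0.01275.
After month 6 (no interest yet): B = £2,200.00 − 6·£65.00 = £1,810.00.
Then at r₁ with £65.00/mo: n₂ = −ln(1 − r₁·B/P)/ln(1+r₁) ≈ 34.62 → 35 more payments.

41 months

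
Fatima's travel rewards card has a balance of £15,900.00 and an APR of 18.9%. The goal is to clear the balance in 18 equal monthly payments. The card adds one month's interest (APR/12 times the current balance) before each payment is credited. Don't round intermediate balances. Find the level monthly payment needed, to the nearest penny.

£1,021.35

Monthly rate r = 18.9%/12 = 1.575% = 0.01575.
Level-payment amortization: P = B₀·r / (1 − (1+r)^(−n)) = 15900.00·0.01575 / (1 − 1.01575^(−18)).
Denominator 1 − (1+r)^(−18) = 0.245191048.
P = 250.425 / 0.245191048 ≈ 1021.35.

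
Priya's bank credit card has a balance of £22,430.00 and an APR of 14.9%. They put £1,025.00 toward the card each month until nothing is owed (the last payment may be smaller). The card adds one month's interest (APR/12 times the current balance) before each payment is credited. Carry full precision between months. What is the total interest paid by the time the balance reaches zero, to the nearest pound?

Monthly rate r = 14.9%/12 = 1.24167% = 0.0124167.
Payoff takes n = ⌈−ln(1 − rB₀/P)/ln(1+r)⌉ = ⌈25.693⌉ = 26 payments; the last is £711.92.
Total paid = 25·£1,025.00 + £711.92 = £26,336.92.
Total interest = total paid − principal = £26,336.92 − £22,430.00 = £3,906.92.

£3,907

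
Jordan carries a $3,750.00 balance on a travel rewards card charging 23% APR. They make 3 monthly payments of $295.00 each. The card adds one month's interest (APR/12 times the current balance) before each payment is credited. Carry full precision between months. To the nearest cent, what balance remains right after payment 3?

$3,067.71

Monthly rate r = 23%/12 = 1.91667% = 0.0191667.
Each month: B ← B·(1+r) − $295.00.
Month 1: interest $71.88; balance after payment $3,526.88.
Month 2: interest $67.60; balance after payment $3,299.47.
Month 3: interest $63.24; balance after payment $3,067.71.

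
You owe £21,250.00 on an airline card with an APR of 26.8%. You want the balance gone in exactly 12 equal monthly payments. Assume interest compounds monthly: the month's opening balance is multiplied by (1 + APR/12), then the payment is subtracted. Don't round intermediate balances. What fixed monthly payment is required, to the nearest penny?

£2,038.30

Monthly rate r = 26.8%/12 = 2.23333% = 0.0223333.
Level-payment amortization: P = B₀·r / (1 − (1+r)^(−n)) = 21250.00·0.0223333 / (1 − 1.02233^(−12)).
Denominator 1 − (1+r)^(−12) = 0.232833297.
P = 474.583 / 0.232833297 ≈ 2038.30.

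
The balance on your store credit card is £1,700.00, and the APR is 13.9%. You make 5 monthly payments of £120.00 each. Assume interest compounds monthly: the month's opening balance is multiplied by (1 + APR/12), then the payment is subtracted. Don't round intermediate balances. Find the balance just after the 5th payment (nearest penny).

Monthly rate r = 13.9%/12 = 1.15833% = 0.0115833.
Each month: B ← B·(1+r) − £120.00.
Month 1: interest £19.69; balance after payment £1,599.69.
Month 2: interest £18.53; balance after payment £1,498.22.
Month 3: interest £17.35; balance after payment £1,395.58.
Month 4: interest £16.17; balance after payment £1,291.74.
Month 5: interest £14.96; balance after payment £1,186.70.

£1,186.70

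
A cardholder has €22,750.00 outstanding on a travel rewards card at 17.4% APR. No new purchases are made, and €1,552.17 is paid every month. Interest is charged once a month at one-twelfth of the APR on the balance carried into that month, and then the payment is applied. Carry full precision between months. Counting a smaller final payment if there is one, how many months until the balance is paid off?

Monthly rate r = 17.4%/12 = 1.45% = 0.0145.
Recurrence: B ← B·(1+r) − €1,552.17.
Month 1: interest €329.88; balance after payment €21,527.71.
Month 2: interest €312.15; balance after payment €20,287.69.
Closed form: n = −ln(1 − rB₀/P)/ln(1+r) = −ln(0.78747)/ln(1.0145) ≈ 16.597, so the balance reaches zero during payment 17.

17 payments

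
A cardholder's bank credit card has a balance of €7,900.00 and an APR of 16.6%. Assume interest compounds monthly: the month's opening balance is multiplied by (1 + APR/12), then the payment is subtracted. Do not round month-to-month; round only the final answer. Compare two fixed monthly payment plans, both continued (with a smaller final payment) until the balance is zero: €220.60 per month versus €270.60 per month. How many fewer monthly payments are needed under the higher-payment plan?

Monthly rate r = 16.6%/12 = 1.38333% = 0.0138333.
At €220.60/mo: n = ⌈−ln(1 − rB₀/P)/ln(1+r)⌉ = 50 payments (last €173.42); total interest = total paid − €7,900.00 = €3,082.82.
At €270.60/mo: 38 payments (last €176.64); total interest €2,288.84.
Payments saved = 50 − 38 = 12.

12 fewer payments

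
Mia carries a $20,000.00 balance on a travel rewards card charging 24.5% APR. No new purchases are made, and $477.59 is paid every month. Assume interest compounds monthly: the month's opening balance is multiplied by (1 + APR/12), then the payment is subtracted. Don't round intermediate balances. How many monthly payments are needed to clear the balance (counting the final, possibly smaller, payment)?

Monthly rate r = 24.5%/12 = 2.04167% = 0.0204167.
Recurrence: B ← B·(1+r) − $477.59.
Month 1: interest $408.33; balance after payment $19,930.74.
Month 2: interest $406.92; balance after payment $19,860.07.
Closed form: n = −ln(1 − rB₀/P)/ln(1+r) = −ln(0.14501)/ln(1.02042) ≈ 95.539, so the balance reaches zero during payment 96.

96 months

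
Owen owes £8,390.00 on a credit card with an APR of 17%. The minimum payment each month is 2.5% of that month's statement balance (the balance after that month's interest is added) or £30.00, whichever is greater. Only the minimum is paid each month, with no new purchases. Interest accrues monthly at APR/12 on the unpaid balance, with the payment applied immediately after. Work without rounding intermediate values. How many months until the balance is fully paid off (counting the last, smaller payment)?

Monthly rate r = 17%/12 = 1.41667% = 0.0141667.
While 2.5% of the post-interest balance exceeds £30.00, each month B ← (B·(1+r))·(1 − 0.025), i.e. B shrinks by the factor (1+r)·0.975 = 0.98881.
This holds for months 1–175. Entering month 176 the balance is £1,171.39; 2.5% of the post-interest balance is now below £30.00, so the flat £30.00 minimum applies from here.
From month 176 a fixed £30.00 at rate r clears £1,171.39 in 58 more payments. Total: 175 + 58 = 233 months.

233 months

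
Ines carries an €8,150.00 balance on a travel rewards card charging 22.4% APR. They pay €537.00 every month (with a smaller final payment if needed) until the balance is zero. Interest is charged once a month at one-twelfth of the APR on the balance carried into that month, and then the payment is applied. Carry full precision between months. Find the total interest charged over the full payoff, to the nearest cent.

€1,521.82

Monthly rate r = 22.4%/12 = 1.86667% = 0.0186667.
Payoff takes n = ⌈−ln(1 − rB₀/P)/ln(1+r)⌉ = ⌈18.011⌉ = 19 payments; the last is €5.82.
Total paid = 18·€537.00 + €5.82 = €9,671.82.
Total interest = total paid − principal = €9,671.82 − €8,150.00 = €1,521.82.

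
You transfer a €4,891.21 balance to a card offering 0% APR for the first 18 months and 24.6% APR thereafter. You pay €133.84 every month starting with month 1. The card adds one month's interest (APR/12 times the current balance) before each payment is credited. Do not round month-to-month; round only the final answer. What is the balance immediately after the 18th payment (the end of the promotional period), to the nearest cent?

Promo months 1–18 at r₀ = 0%/12 = 0; months 19+ at r₁ = 24.6%/12 = 0.0205.
After month 18 (no interest yet): B = €4,891.21 − 18·€133.84 = €2,482.09.

€2,482.09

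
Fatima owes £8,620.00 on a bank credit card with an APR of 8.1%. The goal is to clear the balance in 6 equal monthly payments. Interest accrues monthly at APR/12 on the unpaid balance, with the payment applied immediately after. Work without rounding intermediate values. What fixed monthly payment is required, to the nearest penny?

£1,470.80

Monthly rate r = 8.1%/12 = 0.675% = 0.00675.
Level-payment amortization: P = B₀·r / (1 − (1+r)^(−n)) = 8620.00·0.00675 / (1 − 1.00675^(−6)).
Denominator 1 − (1+r)^(−6) = 0.039560152.
P = 58.185 / 0.039560152 ≈ 1470.80.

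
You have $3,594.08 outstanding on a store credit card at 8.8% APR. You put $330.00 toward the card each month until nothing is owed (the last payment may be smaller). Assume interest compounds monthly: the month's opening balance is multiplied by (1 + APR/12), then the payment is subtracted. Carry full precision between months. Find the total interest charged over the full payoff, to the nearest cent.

$165.66

Monthly rate r = 8.8%/12 = 0.733333% = 0.00733333.
Payoff takes n = ⌈−ln(1 − rB₀/P)/ln(1+r)⌉ = ⌈11.392⌉ = 12 payments; the last is $129.74.
Total paid = 11·$330.00 + $129.74 = $3,759.74.
Total interest = total paid − principal = $3,759.74 − $3,594.08 = $165.66.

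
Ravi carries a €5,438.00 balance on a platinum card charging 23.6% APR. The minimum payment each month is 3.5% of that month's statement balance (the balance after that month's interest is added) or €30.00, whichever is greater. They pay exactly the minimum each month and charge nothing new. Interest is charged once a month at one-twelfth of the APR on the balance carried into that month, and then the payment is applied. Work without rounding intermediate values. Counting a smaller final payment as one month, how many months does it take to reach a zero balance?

157 months

Monthly rate r = 23.6%/12 = 1.96667% = 0.0196667.
While 3.5% of the post-interest balance exceeds €30.00, each month B ← (B·(1+r))·(1 − 0.035), i.e. B shrinks by the factor (1+r)·0.965 = 0.98398.
This holds for months 1–116. Entering month 117 the balance is €835.14; 3.5% of the post-interest balance is now below €30.00, so the flat €30.00 minimum applies from here.
From month 117 a fixed €30.00 at rate r clears €835.14 in 41 more payments. Total: 116 + 41 = 157 months.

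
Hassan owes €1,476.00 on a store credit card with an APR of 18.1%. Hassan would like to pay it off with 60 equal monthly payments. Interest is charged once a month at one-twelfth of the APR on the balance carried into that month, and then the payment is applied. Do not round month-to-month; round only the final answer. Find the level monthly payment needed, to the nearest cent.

€37.56

Monthly rate r = 18.1%/12 = 1.50833% = 0.0150833.
Level-payment amortization: P = B₀·r / (1 − (1+r)^(−n)) = 1476.00·0.0150833 / (1 − 1.01508^(−60)).
Denominator 1 − (1+r)^(−60) = 0.592715229.
P = 22.263 / 0.592715229 ≈ 37.56.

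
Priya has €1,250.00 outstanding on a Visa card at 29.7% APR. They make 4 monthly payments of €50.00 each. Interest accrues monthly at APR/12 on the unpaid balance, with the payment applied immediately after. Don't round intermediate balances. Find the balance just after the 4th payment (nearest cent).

€1,170.87

Monthly rate r = 29.7%/12 = 2.475% = 0.02475.
Each month: B ← B·(1+r) − €50.00.
Month 1: interest €30.94; balance after payment €1,230.94.
Month 2: interest €30.47; balance after payment €1,211.40.
Month 3: interest €29.98; balance after payment €1,191.39.
Month 4: interest €29.49; balance after payment €1,170.87.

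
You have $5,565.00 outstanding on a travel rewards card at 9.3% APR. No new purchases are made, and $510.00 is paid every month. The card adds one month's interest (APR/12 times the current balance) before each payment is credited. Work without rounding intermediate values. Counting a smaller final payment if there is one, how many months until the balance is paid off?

Monthly rate r = 9.3%/12 = 0.775% = 0.00775.
Recurrence: B ← B·(1+r) − $510.00.
Month 1: interest $43.13; balance after payment $5,098.13.
Month 2: interest $39.51; balance after payment $4,627.64.
Closed form: n = −ln(1 − rB₀/P)/ln(1+r) = −ln(0.91543)/ln(1.00775) ≈ 11.445, so the balance reaches zero during payment 12.

12 payments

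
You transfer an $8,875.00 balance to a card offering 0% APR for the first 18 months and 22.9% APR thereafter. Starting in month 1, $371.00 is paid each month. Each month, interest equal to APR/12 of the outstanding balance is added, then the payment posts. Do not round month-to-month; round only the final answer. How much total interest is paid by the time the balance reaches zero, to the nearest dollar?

Promo months 1–18 at r₀ = 0%/12 = 0; months 19+ at r₁ = 22.9%/12 = 0.0190833.
After month 18 (no interest yet): B = $8,875.00 − 18·$371.00 = $2,197.00.
Then at r₁ with $371.00/mo: n₂ = −ln(1 − r₁·B/P)/ln(1+r₁) ≈ 6.34 → 7 more payments.
Total paid = 24·$371.00 + $128.33 = $9,032.33; interest = $9,032.33 − $8,875.00 = $157.33.

$157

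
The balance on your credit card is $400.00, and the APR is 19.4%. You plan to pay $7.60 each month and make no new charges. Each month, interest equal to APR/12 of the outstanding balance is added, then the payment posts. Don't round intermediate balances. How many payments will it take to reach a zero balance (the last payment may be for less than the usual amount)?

119 payments

Monthly rate r = 19.4%/12 = 1.61667% = 0.0161667.
Recurrence: B ← B·(1+r) − $7.60.
Month 1: interest $6.47; balance after payment $398.87.
Month 2: interest $6.45; balance after payment $397.72.
Closed form: n = −ln(1 − rB₀/P)/ln(1+r) = −ln(0.14912)/ln(1.01617) ≈ 118.659, so the balance reaches zero during payment 119.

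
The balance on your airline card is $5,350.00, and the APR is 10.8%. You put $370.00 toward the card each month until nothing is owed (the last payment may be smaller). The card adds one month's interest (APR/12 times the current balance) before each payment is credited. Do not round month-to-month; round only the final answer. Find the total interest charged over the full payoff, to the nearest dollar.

Monthly rate r = 10.8%/12 = 0.9% = 0.009.
Payoff takes n = ⌈−ln(1 − rB₀/P)/ln(1+r)⌉ = ⌈15.560⌉ = 16 payments; the last is $207.77.
Total paid = 15·$370.00 + $207.77 = $5,757.77.
Total interest = total paid − principal = $5,757.77 − $5,350.00 = $407.77.

$408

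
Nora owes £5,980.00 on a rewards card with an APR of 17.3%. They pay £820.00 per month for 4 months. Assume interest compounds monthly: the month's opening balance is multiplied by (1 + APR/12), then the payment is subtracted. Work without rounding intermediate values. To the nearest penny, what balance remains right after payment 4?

£2,980.76

Monthly rate r = 17.3%/12 = 1.44167% = 0.0144167.
Each month: B ← B·(1+r) − £820.00.
Month 1: interest £86.21; balance after payment £5,246.21.
Month 2: interest £75.63; balance after payment £4,501.84.
Month 3: interest £64.90; balance after payment £3,746.75.
Month 4: interest £54.02; balance after payment £2,980.76.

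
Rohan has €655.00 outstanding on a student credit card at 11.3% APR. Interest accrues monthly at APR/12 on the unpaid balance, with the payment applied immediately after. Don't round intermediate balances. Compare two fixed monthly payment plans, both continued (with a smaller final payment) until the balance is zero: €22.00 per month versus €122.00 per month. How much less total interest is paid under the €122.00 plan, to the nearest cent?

Monthly rate r = 11.3%/12 = 0.941667% = 0.00941667.
At €22.00/mo: n = ⌈−ln(1 − rB₀/P)/ln(1+r)⌉ = 36 payments (last €2.27); total interest = total paid − €655.00 = €117.27.
At €122.00/mo: 6 payments (last €65.44); total interest €20.44.
Interest saved = €117.27 − €20.44 = €96.83.

€96.83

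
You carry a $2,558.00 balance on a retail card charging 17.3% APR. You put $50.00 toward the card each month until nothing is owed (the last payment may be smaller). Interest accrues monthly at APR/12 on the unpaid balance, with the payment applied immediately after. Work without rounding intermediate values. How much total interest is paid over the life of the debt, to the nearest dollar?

Monthly rate r = 17.3%/12 = 1.44167% = 0.0144167.
Payoff takes n = ⌈−ln(1 − rB₀/P)/ln(1+r)⌉ = ⌈93.457⌉ = 94 payments; the last is $22.94.
Total paid = 93·$50.00 + $22.94 = $4,672.94.
Total interest = total paid − principal = $4,672.94 − $2,558.00 = $2,114.94.

$2,115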